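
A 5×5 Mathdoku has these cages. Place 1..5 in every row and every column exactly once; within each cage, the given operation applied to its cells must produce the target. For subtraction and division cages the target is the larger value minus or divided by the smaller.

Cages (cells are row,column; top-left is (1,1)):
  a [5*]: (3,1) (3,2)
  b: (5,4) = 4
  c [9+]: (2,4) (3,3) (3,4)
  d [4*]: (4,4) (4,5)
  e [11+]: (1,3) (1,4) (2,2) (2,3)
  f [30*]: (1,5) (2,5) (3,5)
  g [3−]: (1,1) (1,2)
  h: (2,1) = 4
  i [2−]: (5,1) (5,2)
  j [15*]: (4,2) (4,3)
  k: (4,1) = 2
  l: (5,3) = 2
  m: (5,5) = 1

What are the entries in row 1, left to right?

Cage h is given, so (2,1) = 4.
K is a freebie, which forces (4,1) = 2.
Cage l is given; hence (5,3) = 2.
Cage b is a single given cell; hence (5,4) = 4.
M is a freebie, so (5,5) = 1.
Column 4 now contains 4, so (4,4) = 1.
Column 5 already has 1, leaving (4,5) = 4.
Row 3 needs a 4, and only (3,3) is open for it.
Row 1 needs a 4, and only (1,2) is open for it.
The two cells of cage g must have difference 3, leaving (1,1) = 1.
Column 1 already has 1, so (3,1) = 5.
5 is placed in row 3, so (3,2) = 1.
Column 1 now contains 5, so (5,1) = 3.
Row 5 already has 3, so (5,2) = 5.
Cage e has sum 11, which forces (2,3) = 1.
Column 2 already has 5; hence (4,2) = 3.
Cage j needs two cells with product 15, which forces (4,3) = 5.
Column 3 already has 5, leaving (1,3) = 3.
The 4 cells of cage e must have sum 11, which forces (1,4) = 5.
5 is placed in row 1, leaving (1,5) = 2.
3 is placed in column 2, leaving (2,2) = 2.
2 is placed in row 2, so (2,4) = 3.
Row 2 now contains 3, leaving (2,5) = 5.
3 is placed in column 4, so (3,4) = 2.
Column 5 now contains 2; hence (3,5) = 3.
Filled in: 1 4 3 5 2 / 4 2 1 3 5 / 5 1 4 2 3 / 2 3 5 1 4 / 3 5 2 4 1.

1 4 3 5 2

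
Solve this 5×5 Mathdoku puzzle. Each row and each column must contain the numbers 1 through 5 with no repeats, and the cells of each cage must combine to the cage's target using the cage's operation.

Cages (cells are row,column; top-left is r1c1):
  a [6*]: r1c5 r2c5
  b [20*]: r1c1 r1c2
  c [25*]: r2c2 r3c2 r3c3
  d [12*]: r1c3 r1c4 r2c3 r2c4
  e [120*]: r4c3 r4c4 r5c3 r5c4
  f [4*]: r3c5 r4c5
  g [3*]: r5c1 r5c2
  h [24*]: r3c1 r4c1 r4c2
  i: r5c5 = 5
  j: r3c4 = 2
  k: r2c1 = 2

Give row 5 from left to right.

K is a freebie, leaving r2c1 = 2.
Cage c needs product 25; hence r2c2 = 5.
Row 2 already has 2, so r2c5 = 3.
Cage c needs product 25, which forces r3c2 = 1.
Cage c has product 25, leaving r3c3 = 5.
J is a freebie, leaving r3c4 = 2.
1 is placed in row 3, so r3c5 = 4.
Column 5 now contains 4, which forces r4c5 = 1.
1 is placed in column 2, so r5c2 = 3.
Cage i is a single given cell, leaving r5c5 = 5.
Cage b's pair has product 20, so r1c1 = 5.
5 is placed in column 2; hence r1c2 = 4.
3 is placed in column 5; hence r1c5 = 2.
Row 3 now contains 4, so r3c1 = 3.
The 3 cells of cage h must have product 24, which forces r4c1 = 4.
Cage h has product 24, so r4c2 = 2.
Cage e has product 120; hence r4c3 = 3.
Cage e needs product 120, leaving r4c4 = 5.
Row 5 now contains 3, so r5c1 = 1.
The 4 cells of cage e must have product 120, which forces r5c3 = 2.
Row 5 already has 5, leaving r5c4 = 4.
3 is placed in column 3, which forces r1c3 = 1.
Cage d has product 12, so r1c4 = 3.
The 4 cells of cage d must have product 12, which forces r2c3 = 4.
4 is placed in column 4; hence r2c4 = 1.
Filled in: 5 4 1 3 2 / 2 5 4 1 3 / 3 1 5 2 4 / 4 2 3 5 1 / 1 3 2 4 5.

1 3 2 4 5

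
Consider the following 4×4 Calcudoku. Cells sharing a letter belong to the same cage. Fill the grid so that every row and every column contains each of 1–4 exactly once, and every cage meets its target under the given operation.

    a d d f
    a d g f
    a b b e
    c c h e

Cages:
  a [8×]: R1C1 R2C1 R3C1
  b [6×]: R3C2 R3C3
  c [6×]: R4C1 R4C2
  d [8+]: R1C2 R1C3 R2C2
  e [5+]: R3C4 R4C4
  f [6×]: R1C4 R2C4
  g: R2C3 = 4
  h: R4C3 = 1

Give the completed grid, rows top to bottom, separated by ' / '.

G is a freebie; hence R2C3 = 4.
Cage h is given, leaving R4C3 = 1.
Row 1 needs a 1, and only R1C1 is open for it.
Column 1 now contains 1, which forces R2C1 = 2.
Row 2 now contains 2, leaving R2C4 = 3.
Cage a needs product 8, which forces R3C1 = 4.
Column 1 now contains 2, so R4C1 = 3.
Row 4 now contains 3, which forces R4C2 = 2.
Row 4 now contains 2, leaving R4C4 = 4.
2 is placed in column 2, which forces R1C2 = 4.
The 3 cells of cage d must have sum 8, leaving R1C3 = 3.
Column 4 already has 3, so R1C4 = 2.
Row 2 already has 3, leaving R2C2 = 1.
2 is placed in column 2, so R3C2 = 3.
The two cells of cage b must have product 6, so R3C3 = 2.
Cage e's pair has sum 5, leaving R3C4 = 1.

1 4 3 2 / 2 1 4 3 / 4 3 2 1 / 3 2 1 4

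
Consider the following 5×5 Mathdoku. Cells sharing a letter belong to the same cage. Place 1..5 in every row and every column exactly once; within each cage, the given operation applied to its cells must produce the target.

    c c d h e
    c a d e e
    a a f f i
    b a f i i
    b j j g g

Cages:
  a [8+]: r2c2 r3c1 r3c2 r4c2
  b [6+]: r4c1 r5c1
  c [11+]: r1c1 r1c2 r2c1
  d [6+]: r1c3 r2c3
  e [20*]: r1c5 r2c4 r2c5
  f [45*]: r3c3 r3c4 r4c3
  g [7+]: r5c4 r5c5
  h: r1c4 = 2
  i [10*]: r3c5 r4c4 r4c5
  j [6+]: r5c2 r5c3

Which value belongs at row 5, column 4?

H is a freebie; hence r1c4 = 2.
Cage f needs product 45, leaving r3c3 = 5.
The 3 cells of cage f must have product 45; hence r3c4 = 3.
Cage f has product 45, leaving r4c3 = 3.
Cage d needs two cells with sum 6, so r1c3 = 4.
Cage d's pair has sum 6, which forces r2c3 = 2.
2 is placed in column 3, which forces r5c3 = 1.
Cage j's pair has sum 6; hence r5c2 = 5.
5 is placed in row 5; hence r5c4 = 4.
Cage c has sum 11; hence r1c1 = 5.
5 is placed in column 2, leaving r1c2 = 3.
Row 1 already has 5; hence r1c5 = 1.
The 3 cells of cage c must have sum 11, leaving r2c1 = 3.
Cage e has product 20; hence r2c5 = 4.
1 is placed in column 5, so r3c5 = 2.
Cage b's pair has sum 6, which forces r4c1 = 4.
2 is placed in column 5, which forces r4c5 = 5.
Row 5 now contains 4; hence r5c1 = 2.
Cage g needs two cells with sum 7; hence r5c5 = 3.
4 is placed in row 2; hence r2c2 = 1.
The 3 cells of cage e must have product 20, which forces r2c4 = 5.
Row 3 now contains 2, leaving r3c1 = 1.
Cage a has sum 8, which forces r3c2 = 4.
The 4 cells of cage a must have sum 8, which forces r4c2 = 2.
5 is placed in row 4, which forces r4c4 = 1.
The full grid is 5 3 4 2 1 / 3 1 2 5 4 / 1 4 5 3 2 / 4 2 3 1 5 / 2 5 1 4 3.

4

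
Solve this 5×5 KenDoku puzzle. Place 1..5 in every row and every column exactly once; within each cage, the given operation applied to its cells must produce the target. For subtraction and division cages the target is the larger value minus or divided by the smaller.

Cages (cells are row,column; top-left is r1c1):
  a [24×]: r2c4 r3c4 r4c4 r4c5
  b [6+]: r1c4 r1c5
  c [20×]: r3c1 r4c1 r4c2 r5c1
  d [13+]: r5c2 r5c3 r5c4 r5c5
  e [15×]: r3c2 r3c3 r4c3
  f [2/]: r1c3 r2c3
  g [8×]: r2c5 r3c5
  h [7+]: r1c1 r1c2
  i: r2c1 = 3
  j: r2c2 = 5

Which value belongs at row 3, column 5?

4

I is a freebie, which forces r2c1 = 3.
Cage j is given, which forces r2c2 = 5.
Row 1 needs a 3, and only r1c2 is open for it.
The two cells of cage h must have sum 7; hence r1c1 = 4.
Column 2 already has 3; hence r3c2 = 1.
Column 2 now contains 1; hence r4c2 = 2.
Column 2 now contains 1, leaving r5c2 = 4.
Row 1 needs a 2, and only r1c3 is open for it.
The only place for 2 in row 5 is r5c1.
2 is placed in column 1; hence r3c1 = 5.
Row 3 already has 5; hence r3c3 = 3.
Cage c needs product 20; hence r4c1 = 1.
Column 3 already has 3, so r4c3 = 5.
Column 3 now contains 5, which forces r5c3 = 1.
Column 3 now contains 1, which forces r2c3 = 4.
Cage a has product 24; hence r2c4 = 1.
4 is placed in row 2, leaving r2c5 = 2.
Cage a has product 24, leaving r3c4 = 2.
Column 5 now contains 2, leaving r3c5 = 4.
4 is placed in column 5, so r4c5 = 3.
3 is placed in column 5, so r5c5 = 5.
Column 4 already has 1, leaving r1c4 = 5.
Column 5 now contains 5, so r1c5 = 1.
Row 4 already has 3, leaving r4c4 = 4.
Row 5 already has 5, which forces r5c4 = 3.
Completed grid: 4 3 2 5 1 / 3 5 4 1 2 / 5 1 3 2 4 / 1 2 5 4 3 / 2 4 1 3 5.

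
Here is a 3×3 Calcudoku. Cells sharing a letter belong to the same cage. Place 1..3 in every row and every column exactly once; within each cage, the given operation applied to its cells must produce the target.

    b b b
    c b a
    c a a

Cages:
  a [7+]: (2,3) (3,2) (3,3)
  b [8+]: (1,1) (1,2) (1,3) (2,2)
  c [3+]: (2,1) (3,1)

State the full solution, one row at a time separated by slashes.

Cage b needs sum 8, leaving (2,2) = 2.
Row 2 now contains 2, leaving (2,3) = 3.
Column 2 already has 2, which forces (3,2) = 3.
Column 3 now contains 3; hence (3,3) = 1.
Cage b has sum 8, which forces (1,1) = 3.
3 is placed in column 2, which forces (1,2) = 1.
1 is placed in column 3, so (1,3) = 2.
Row 2 now contains 2, leaving (2,1) = 1.
Row 3 already has 1; hence (3,1) = 2.

3 1 2 / 1 2 3 / 2 3 1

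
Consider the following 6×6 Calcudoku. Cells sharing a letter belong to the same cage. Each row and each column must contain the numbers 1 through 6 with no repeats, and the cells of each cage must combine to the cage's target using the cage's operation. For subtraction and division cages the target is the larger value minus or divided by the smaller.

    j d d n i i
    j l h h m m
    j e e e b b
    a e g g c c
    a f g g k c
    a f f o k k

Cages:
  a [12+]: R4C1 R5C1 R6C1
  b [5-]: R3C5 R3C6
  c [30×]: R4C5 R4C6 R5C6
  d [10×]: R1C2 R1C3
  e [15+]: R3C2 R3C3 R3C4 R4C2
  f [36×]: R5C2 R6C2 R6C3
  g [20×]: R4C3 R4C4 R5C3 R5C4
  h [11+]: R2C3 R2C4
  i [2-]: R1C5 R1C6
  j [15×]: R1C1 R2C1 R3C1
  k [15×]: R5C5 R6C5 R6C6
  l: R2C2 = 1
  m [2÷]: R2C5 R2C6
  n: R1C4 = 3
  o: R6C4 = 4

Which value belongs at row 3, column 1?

5

N is a freebie; hence R1C4 = 3.
Cage l is a single given cell, which forces R2C2 = 1.
O is a freebie, which forces R6C4 = 4.
Row 1 needs a 1, and only R1C1 is open for it.
R2C3 and R2C4 in row 2 are {5, 6}, so R2C1 = 3.
Cage j has product 15, so R3C1 = 5.
5 is placed in row 3, so R3C4 = 2.
Cage e needs sum 15, leaving R4C2 = 6.
The 3 cells of cage f must have product 36, leaving R6C3 = 6.
Column 3 now contains 6; hence R2C3 = 5.
Cage h needs two cells with sum 11, leaving R2C4 = 6.
Cage a needs sum 12; hence R4C1 = 4.
Row 4 now contains 4; hence R4C3 = 1.
Row 4 already has 1, leaving R4C4 = 5.
Cage a has sum 12; hence R5C1 = 6.
1 is placed in column 3, leaving R5C3 = 4.
Column 4 already has 5, leaving R5C4 = 1.
Row 6 now contains 6; hence R6C1 = 2.
Row 6 already has 2, so R6C2 = 3.
The two cells of cage d must have product 10, so R1C2 = 5.
Column 3 now contains 5, so R1C3 = 2.
Column 2 now contains 3; hence R3C2 = 4.
4 is placed in column 3, which forces R3C3 = 3.
Column 2 now contains 3, so R5C2 = 2.
The 3 cells of cage k must have product 15; hence R5C5 = 3.
The 3 cells of cage c must have product 30, leaving R5C6 = 5.
Column 6 already has 5, which forces R6C6 = 1.
Cage b's pair has difference 5, so R3C5 = 1.
1 is placed in column 6; hence R3C6 = 6.
Column 5 already has 3, which forces R4C5 = 2.
The 3 cells of cage c must have product 30, so R4C6 = 3.
1 is placed in row 6, leaving R6C5 = 5.
Cage i needs two cells with difference 2, so R1C5 = 6.
Column 6 now contains 6; hence R1C6 = 4.
Column 5 already has 2, which forces R2C5 = 4.
The two cells of cage m must have quotient 2; hence R2C6 = 2.
The full grid is 1 5 2 3 6 4 / 3 1 5 6 4 2 / 5 4 3 2 1 6 / 4 6 1 5 2 3 / 6 2 4 1 3 5 / 2 3 6 4 5 1.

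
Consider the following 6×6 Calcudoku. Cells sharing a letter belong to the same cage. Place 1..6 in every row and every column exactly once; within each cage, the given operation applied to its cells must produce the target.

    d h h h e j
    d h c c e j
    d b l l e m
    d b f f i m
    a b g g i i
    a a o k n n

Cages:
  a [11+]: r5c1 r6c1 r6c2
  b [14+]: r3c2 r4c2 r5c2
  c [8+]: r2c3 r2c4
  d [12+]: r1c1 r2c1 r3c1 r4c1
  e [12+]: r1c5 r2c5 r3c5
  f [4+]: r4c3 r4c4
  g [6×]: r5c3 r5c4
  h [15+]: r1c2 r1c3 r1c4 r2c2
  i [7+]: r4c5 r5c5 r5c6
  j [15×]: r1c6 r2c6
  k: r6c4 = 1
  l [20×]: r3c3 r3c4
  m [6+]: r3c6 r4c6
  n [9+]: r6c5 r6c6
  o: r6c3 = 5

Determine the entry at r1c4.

Cage o is given, which forces r6c3 = 5.
Cage k is given, leaving r6c4 = 1.
5 is placed in column 3; hence r3c3 = 4.
Cage l's pair has product 20, so r3c4 = 5.
Cage f needs two cells with sum 4, so r4c3 = 1.
1 is placed in column 4, so r4c4 = 3.
Cage g needs two cells with product 6, so r5c3 = 3.
Cage g's pair has product 6, so r5c4 = 2.
Cage c needs two cells with sum 8, so r2c3 = 2.
2 is placed in column 4; hence r2c4 = 6.
Cage b needs sum 14, which forces r3c2 = 3.
Cage i has sum 7, which forces r4c5 = 2.
Cage h has sum 15; hence r1c2 = 1.
Column 3 now contains 2; hence r1c3 = 6.
Column 4 now contains 6, which forces r1c4 = 4.
Row 1 already has 6; hence r1c5 = 5.
Row 1 now contains 5, which forces r1c6 = 3.
Column 2 already has 3; hence r2c2 = 4.
Column 5 already has 5, so r2c5 = 1.
3 is placed in column 6, leaving r2c6 = 5.
Column 5 now contains 1, so r3c5 = 6.
Column 6 now contains 5, so r4c6 = 4.
Column 5 now contains 1; hence r5c5 = 4.
Column 6 now contains 4; hence r5c6 = 1.
Column 5 already has 6, so r6c5 = 3.
3 is placed in column 6, so r6c6 = 6.
Row 1 now contains 3, leaving r1c1 = 2.
Row 2 now contains 5, so r2c1 = 3.
Cage d has sum 12, which forces r3c1 = 1.
1 is placed in column 6; hence r3c6 = 2.
The 4 cells of cage d must have sum 12, which forces r4c1 = 6.
Row 4 now contains 6; hence r4c2 = 5.
The 3 cells of cage a must have sum 11, which forces r5c1 = 5.
Column 2 now contains 5, which forces r5c2 = 6.
Cage a needs sum 11, which forces r6c1 = 4.
6 is placed in row 6, leaving r6c2 = 2.
Filled in: 2 1 6 4 5 3 / 3 4 2 6 1 5 / 1 3 4 5 6 2 / 6 5 1 3 2 4 / 5 6 3 2 4 1 / 4 2 5 1 3 6.

4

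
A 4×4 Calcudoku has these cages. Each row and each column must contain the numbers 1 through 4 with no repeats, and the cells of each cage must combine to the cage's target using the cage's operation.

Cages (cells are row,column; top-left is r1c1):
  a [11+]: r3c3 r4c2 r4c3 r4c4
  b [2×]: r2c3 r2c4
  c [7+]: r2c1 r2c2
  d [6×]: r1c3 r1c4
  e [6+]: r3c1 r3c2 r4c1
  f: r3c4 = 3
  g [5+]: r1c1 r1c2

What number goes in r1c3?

F is a freebie, so r3c4 = 3.
The two cells of cage d must have product 6, which forces r1c3 = 3.
Column 4 now contains 3, so r1c4 = 2.
2 is placed in column 4; hence r2c4 = 1.
Column 4 already has 1, so r4c4 = 4.
Row 2 already has 1, which forces r2c3 = 2.
Cage a has sum 11, leaving r3c3 = 4.
2 is placed in column 3; hence r4c3 = 1.
1 is placed in row 4, so r4c1 = 3.
1 is placed in row 4, so r4c2 = 2.
Column 1 already has 3; hence r2c1 = 4.
The two cells of cage c must have sum 7, leaving r2c2 = 3.
Cage e has sum 6, so r3c1 = 2.
Column 2 now contains 2; hence r3c2 = 1.
Column 1 now contains 4, so r1c1 = 1.
1 is placed in column 2, leaving r1c2 = 4.
Completed grid: 1 4 3 2 / 4 3 2 1 / 2 1 4 3 / 3 2 1 4.

3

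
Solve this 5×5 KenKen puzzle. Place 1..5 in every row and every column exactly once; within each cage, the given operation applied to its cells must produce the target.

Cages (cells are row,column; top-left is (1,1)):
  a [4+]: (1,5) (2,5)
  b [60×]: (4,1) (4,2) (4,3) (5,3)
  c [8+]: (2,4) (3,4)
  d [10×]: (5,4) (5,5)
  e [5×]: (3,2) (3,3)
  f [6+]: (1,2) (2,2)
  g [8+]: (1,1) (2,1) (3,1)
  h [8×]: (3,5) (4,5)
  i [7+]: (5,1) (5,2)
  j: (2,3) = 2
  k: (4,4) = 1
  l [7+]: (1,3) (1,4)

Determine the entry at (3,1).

Cage j is given, leaving (2,3) = 2.
Cage k is a single given cell; hence (4,4) = 1.
The 4 cells of cage b must have product 60; hence (5,3) = 1.
Cage e needs two cells with product 5, so (3,2) = 1.
Column 3 now contains 1, so (3,3) = 5.
Row 3 now contains 5, which forces (3,4) = 3.
Cage f needs two cells with sum 6; hence (1,2) = 2.
Cage l's pair has sum 7, which forces (1,3) = 3.
Cage l's pair has sum 7; hence (1,4) = 4.
3 is placed in row 1, so (1,5) = 1.
Cage f needs two cells with sum 6; hence (2,2) = 4.
Column 4 now contains 3, which forces (2,4) = 5.
Column 5 now contains 1, which forces (2,5) = 3.
Column 3 already has 3, so (4,3) = 4.
4 is placed in row 4, which forces (4,5) = 2.
Column 4 already has 5, which forces (5,4) = 2.
2 is placed in column 5, so (5,5) = 5.
Row 1 already has 1, so (1,1) = 5.
Row 2 now contains 3, which forces (2,1) = 1.
Cage g needs sum 8; hence (3,1) = 2.
2 is placed in column 5, leaving (3,5) = 4.
5 is placed in column 1, so (4,1) = 3.
3 is placed in row 4, so (4,2) = 5.
Cage i's pair has sum 7, leaving (5,1) = 4.
5 is placed in row 5, so (5,2) = 3.
The full grid is 5 2 3 4 1 / 1 4 2 5 3 / 2 1 5 3 4 / 3 5 4 1 2 / 4 3 1 2 5.

2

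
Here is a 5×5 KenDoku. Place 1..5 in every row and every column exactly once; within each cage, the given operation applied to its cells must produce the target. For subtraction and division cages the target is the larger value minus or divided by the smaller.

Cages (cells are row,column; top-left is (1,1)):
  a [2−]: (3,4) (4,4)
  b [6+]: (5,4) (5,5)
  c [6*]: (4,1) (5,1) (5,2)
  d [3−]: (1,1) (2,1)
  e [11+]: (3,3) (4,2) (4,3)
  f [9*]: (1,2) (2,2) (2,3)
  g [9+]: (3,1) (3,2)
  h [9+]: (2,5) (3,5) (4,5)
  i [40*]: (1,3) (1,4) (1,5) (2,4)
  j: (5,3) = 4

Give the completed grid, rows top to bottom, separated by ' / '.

2 3 1 4 5 / 5 1 3 2 4 / 4 5 2 1 3 / 1 4 5 3 2 / 3 2 4 5 1

Cage f has product 9, which forces (1,2) = 3.
Cage f needs product 9; hence (2,2) = 1.
The 3 cells of cage f must have product 9, leaving (2,3) = 3.
Column 2 now contains 1, which forces (5,2) = 2.
Cage j is given, so (5,3) = 4.
In row 5, 3 can only go at (5,1), so (5,1) = 3.
Column 1 now contains 3, so (4,1) = 1.
Cage e needs sum 11; hence (4,2) = 4.
Cage g needs two cells with sum 9, so (3,1) = 4.
Column 2 now contains 4, so (3,2) = 5.
Row 3 now contains 5; hence (3,3) = 2.
Column 3 already has 2; hence (4,3) = 5.
5 is placed in column 3; hence (1,3) = 1.
The two cells of cage a must have difference 2, leaving (3,4) = 1.
Row 3 already has 1, so (3,5) = 3.
Cage a's pair has difference 2, which forces (4,4) = 3.
Column 5 already has 3, so (4,5) = 2.
Column 4 already has 1; hence (5,4) = 5.
Row 5 now contains 5, so (5,5) = 1.
Cage i needs product 40, leaving (1,5) = 5.
Cage h has sum 9, so (2,5) = 4.
Row 1 already has 5, which forces (1,1) = 2.
Cage i needs product 40, which forces (1,4) = 4.
The two cells of cage d must have difference 3, which forces (2,1) = 5.
Row 2 already has 4, so (2,4) = 2.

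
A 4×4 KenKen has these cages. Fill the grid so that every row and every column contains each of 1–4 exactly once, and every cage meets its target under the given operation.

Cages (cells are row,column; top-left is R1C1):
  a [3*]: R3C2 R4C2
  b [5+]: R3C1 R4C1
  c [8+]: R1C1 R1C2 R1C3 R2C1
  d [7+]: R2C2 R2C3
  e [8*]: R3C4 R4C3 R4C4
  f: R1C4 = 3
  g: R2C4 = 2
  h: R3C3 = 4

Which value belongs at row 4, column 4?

4

Cage f is given; hence R1C4 = 3.
Cage g is given, leaving R2C4 = 2.
H is a freebie, which forces R3C3 = 4.
4 is placed in row 3, which forces R3C4 = 1.
Column 4 now contains 1; hence R4C4 = 4.
2 is placed in row 2, which forces R2C1 = 1.
Cage d needs two cells with sum 7, leaving R2C2 = 4.
Column 3 already has 4; hence R2C3 = 3.
1 is placed in row 3, leaving R3C2 = 3.
The two cells of cage a must have product 3, leaving R4C2 = 1.
Cage e has product 8, which forces R4C3 = 2.
Cage c needs sum 8, which forces R1C1 = 4.
1 is placed in column 2, so R1C2 = 2.
2 is placed in column 3; hence R1C3 = 1.
Row 3 now contains 3, so R3C1 = 2.
Row 4 now contains 2, so R4C1 = 3.
Completed grid: 4 2 1 3 / 1 4 3 2 / 2 3 4 1 / 3 1 2 4.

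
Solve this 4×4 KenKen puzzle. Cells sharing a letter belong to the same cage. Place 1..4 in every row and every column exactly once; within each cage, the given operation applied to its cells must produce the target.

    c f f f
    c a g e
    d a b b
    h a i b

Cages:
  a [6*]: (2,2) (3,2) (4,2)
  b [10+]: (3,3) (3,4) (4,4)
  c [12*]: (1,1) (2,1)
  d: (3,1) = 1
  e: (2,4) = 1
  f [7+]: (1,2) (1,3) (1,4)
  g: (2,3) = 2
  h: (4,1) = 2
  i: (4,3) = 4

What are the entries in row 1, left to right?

3 4 1 2

Cage g is given; hence (2,3) = 2.
Cage e is a single given cell, which forces (2,4) = 1.
Cage d is given, which forces (3,1) = 1.
Cage h is a single given cell, so (4,1) = 2.
Cage i is given, which forces (4,3) = 4.
Row 4 now contains 4; hence (4,4) = 3.
Column 3 already has 4, leaving (1,3) = 1.
Row 2 already has 1, which forces (2,2) = 3.
The 3 cells of cage a must have product 6, which forces (3,2) = 2.
Column 3 already has 4; hence (3,3) = 3.
The 3 cells of cage b must have sum 10; hence (3,4) = 4.
Row 4 now contains 3, leaving (4,2) = 1.
Cage c's pair has product 12, leaving (1,1) = 3.
Column 2 now contains 2; hence (1,2) = 4.
Column 4 already has 4; hence (1,4) = 2.
Row 2 already has 3; hence (2,1) = 4.
Completed grid: 3 4 1 2 / 4 3 2 1 / 1 2 3 4 / 2 1 4 3.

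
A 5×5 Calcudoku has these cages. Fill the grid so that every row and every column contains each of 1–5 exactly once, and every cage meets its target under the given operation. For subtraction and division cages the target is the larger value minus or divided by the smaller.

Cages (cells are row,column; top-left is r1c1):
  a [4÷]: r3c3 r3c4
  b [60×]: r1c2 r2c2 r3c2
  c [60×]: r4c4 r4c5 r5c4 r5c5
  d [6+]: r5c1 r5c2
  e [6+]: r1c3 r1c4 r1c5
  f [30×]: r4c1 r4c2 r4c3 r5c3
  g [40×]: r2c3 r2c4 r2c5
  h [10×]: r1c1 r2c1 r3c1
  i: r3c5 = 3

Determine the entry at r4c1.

Cage i is given, leaving r3c5 = 3.
The only place for 4 in row 1 is r1c2.
Cage b has product 60; hence r2c2 = 3.
4 is placed in column 2, leaving r3c2 = 5.
Row 1 needs a 5, and only r1c1 is open for it.
Column 1 now contains 5; hence r5c1 = 4.
The two cells of cage d must have sum 6, so r5c2 = 2.
2 is placed in column 2, which forces r4c2 = 1.
Row 2 needs a 1, and only r2c1 is open for it.
Column 1 now contains 1, leaving r3c1 = 2.
2 is placed in column 1, so r4c1 = 3.
The 4 cells of cage f must have product 30, which forces r4c3 = 2.
Cage f needs product 30, leaving r5c3 = 5.
Cage c needs product 60, which forces r5c4 = 3.
Cage c has product 60, so r5c5 = 1.
Cage e needs sum 6, which forces r1c3 = 3.
The 3 cells of cage e must have sum 6, leaving r1c4 = 1.
Column 5 now contains 1, which forces r1c5 = 2.
Column 3 now contains 5, which forces r2c3 = 4.
2 is placed in column 5, which forces r2c5 = 5.
Column 3 now contains 4; hence r3c3 = 1.
Column 4 now contains 1, which forces r3c4 = 4.
Column 4 now contains 4, which forces r4c4 = 5.
Column 5 now contains 5, which forces r4c5 = 4.
5 is placed in row 2, so r2c4 = 2.
Filled in: 5 4 3 1 2 / 1 3 4 2 5 / 2 5 1 4 3 / 3 1 2 5 4 / 4 2 5 3 1.

3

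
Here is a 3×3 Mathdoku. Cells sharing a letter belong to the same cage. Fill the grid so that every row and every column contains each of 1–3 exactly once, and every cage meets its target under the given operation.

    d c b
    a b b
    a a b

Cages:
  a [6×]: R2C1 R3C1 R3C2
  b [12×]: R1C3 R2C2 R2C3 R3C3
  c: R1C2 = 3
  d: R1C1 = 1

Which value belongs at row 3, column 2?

D is a freebie, so R1C1 = 1.
Cage c is a single given cell, leaving R1C2 = 3.
3 is placed in row 1, leaving R1C3 = 2.
Cage b has product 12, which forces R2C2 = 2.
Column 2 now contains 2, leaving R3C2 = 1.
1 is placed in row 3, so R3C3 = 3.
2 is placed in row 2, leaving R2C1 = 3.
3 is placed in column 3, so R2C3 = 1.
Row 3 now contains 3; hence R3C1 = 2.
The full grid is 1 3 2 / 3 2 1 / 2 1 3.

1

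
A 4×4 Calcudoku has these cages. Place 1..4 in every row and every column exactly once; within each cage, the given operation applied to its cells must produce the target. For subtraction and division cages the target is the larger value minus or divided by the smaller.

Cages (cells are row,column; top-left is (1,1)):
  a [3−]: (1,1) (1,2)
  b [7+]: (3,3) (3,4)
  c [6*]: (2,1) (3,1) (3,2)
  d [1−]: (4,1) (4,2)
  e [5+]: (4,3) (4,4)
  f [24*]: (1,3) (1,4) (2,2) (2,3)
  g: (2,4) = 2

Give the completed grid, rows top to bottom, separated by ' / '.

Cage g is given, leaving (2,4) = 2.
Cage f has product 24, which forces (1,3) = 2.
The only place for 3 in row 1 is (1,4).
The two cells of cage b must have sum 7; hence (3,3) = 3.
Column 4 already has 3; hence (3,4) = 4.
Column 4 already has 4, leaving (4,4) = 1.
Cage c has product 6; hence (2,1) = 3.
1 is placed in row 4, so (4,3) = 4.
The 4 cells of cage f must have product 24, so (2,2) = 4.
4 is placed in column 3, so (2,3) = 1.
Row 4 already has 4, leaving (4,1) = 2.
Cage d needs two cells with difference 1, which forces (4,2) = 3.
Cage a's pair has difference 3, which forces (1,1) = 4.
Column 2 already has 4, leaving (1,2) = 1.
Column 1 now contains 2, leaving (3,1) = 1.
The 3 cells of cage c must have product 6, so (3,2) = 2.

4 1 2 3 / 3 4 1 2 / 1 2 3 4 / 2 3 4 1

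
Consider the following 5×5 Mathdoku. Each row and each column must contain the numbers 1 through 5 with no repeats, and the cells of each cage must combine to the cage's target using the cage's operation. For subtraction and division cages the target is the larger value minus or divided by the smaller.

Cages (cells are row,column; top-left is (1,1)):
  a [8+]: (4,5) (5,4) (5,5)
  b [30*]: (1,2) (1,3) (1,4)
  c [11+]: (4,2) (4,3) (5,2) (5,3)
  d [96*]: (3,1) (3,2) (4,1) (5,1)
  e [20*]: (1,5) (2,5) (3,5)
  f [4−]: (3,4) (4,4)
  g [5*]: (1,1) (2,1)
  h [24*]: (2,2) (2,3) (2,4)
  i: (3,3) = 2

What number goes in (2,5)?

1

Cage d needs product 96, which forces (3,2) = 4.
I is a freebie, leaving (3,3) = 2.
Row 3 now contains 2, so (3,1) = 3.
The only place for 4 in row 1 is (1,5).
Row 1 needs a 1, and only (1,1) is open for it.
1 is placed in column 1, leaving (2,1) = 5.
Row 2 now contains 5, leaving (2,5) = 1.
Column 5 now contains 1, leaving (3,5) = 5.
Row 3 already has 5, leaving (3,4) = 1.
The two cells of cage f must have difference 4, leaving (4,4) = 5.
Cage a needs sum 8, which forces (4,5) = 3.
The 3 cells of cage a must have sum 8, leaving (5,4) = 3.
Cage a has sum 8, so (5,5) = 2.
Column 4 now contains 3; hence (1,4) = 2.
Column 4 now contains 2, which forces (2,4) = 4.
Cage d has product 96, so (4,1) = 2.
Cage c has sum 11, leaving (4,2) = 1.
Cage c has sum 11, which forces (4,3) = 4.
Row 5 already has 2, leaving (5,1) = 4.
Cage c needs sum 11, so (5,2) = 5.
Cage c needs sum 11, leaving (5,3) = 1.
Column 2 already has 5, so (1,2) = 3.
The 3 cells of cage b must have product 30; hence (1,3) = 5.
The 3 cells of cage h must have product 24; hence (2,2) = 2.
Row 2 now contains 4, so (2,3) = 3.
The full grid is 1 3 5 2 4 / 5 2 3 4 1 / 3 4 2 1 5 / 2 1 4 5 3 / 4 5 1 3 2.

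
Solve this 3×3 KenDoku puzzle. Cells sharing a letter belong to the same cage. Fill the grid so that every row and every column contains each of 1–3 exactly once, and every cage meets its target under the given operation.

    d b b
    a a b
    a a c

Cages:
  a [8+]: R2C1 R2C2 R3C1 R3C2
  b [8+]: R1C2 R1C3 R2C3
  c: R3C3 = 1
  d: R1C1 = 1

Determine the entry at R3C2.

2

Cage d is given, so R1C1 = 1.
Cage b has sum 8, so R1C2 = 3.
Cage b has sum 8, which forces R1C3 = 2.
The 3 cells of cage b must have sum 8, so R2C3 = 3.
Cage c is a single given cell, leaving R3C3 = 1.
Row 2 now contains 3, which forces R2C1 = 2.
The 4 cells of cage a must have sum 8, which forces R2C2 = 1.
The 4 cells of cage a must have sum 8, so R3C1 = 3.
1 is placed in row 3, leaving R3C2 = 2.
Filled in: 1 3 2 / 2 1 3 / 3 2 1.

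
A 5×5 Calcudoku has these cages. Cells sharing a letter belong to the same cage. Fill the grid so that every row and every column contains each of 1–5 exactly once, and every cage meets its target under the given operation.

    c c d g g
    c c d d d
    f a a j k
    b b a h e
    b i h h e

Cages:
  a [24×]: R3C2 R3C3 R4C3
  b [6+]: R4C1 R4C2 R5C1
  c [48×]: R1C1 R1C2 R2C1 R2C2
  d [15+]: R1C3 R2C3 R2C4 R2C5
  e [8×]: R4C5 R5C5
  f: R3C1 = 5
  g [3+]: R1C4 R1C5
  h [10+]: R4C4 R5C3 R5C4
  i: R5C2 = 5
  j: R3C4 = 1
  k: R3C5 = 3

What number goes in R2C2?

Cage f is a single given cell; hence R3C1 = 5.
Cage j is a single given cell, which forces R3C4 = 1.
K is a freebie; hence R3C5 = 3.
Cage i is a single given cell, so R5C2 = 5.
1 is placed in column 4, so R1C4 = 2.
Cage g needs two cells with sum 3, which forces R1C5 = 1.
Cage a has product 24, leaving R4C3 = 3.
The 3 cells of cage h must have sum 10, so R4C4 = 5.
Row 1 needs a 5, and only R1C3 is open for it.
Cage d needs sum 15, which forces R2C5 = 5.
Row 2 needs a 2, and only R2C3 is open for it.
The 4 cells of cage d must have sum 15; hence R2C4 = 3.
The 3 cells of cage a must have product 24, leaving R3C2 = 2.
Column 3 now contains 2, leaving R3C3 = 4.
Column 2 already has 2; hence R4C2 = 1.
Column 3 now contains 2; hence R5C3 = 1.
Cage h needs sum 10, leaving R5C4 = 4.
Row 5 now contains 4, so R5C5 = 2.
Cage c has product 48, which forces R1C1 = 4.
Cage c needs product 48; hence R1C2 = 3.
Cage c has product 48, leaving R2C1 = 1.
Column 2 now contains 1, which forces R2C2 = 4.
The 3 cells of cage b must have sum 6; hence R4C1 = 2.
2 is placed in column 5, which forces R4C5 = 4.
Row 5 already has 1, leaving R5C1 = 3.
Filled in: 4 3 5 2 1 / 1 4 2 3 5 / 5 2 4 1 3 / 2 1 3 5 4 / 3 5 1 4 2.

4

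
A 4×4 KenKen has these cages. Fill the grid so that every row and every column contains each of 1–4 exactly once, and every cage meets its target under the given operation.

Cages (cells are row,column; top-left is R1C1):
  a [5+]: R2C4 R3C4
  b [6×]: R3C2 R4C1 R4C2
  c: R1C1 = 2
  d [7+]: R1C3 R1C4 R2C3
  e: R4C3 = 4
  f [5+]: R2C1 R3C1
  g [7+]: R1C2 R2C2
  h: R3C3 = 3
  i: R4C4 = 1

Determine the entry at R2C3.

C is a freebie; hence R1C1 = 2.
Cage h is given, leaving R3C3 = 3.
Cage e is given, so R4C3 = 4.
Cage i is a single given cell, so R4C4 = 1.
Column 3 already has 4; hence R1C3 = 1.
Cage d needs sum 7, leaving R1C4 = 4.
Cage d has sum 7, which forces R2C3 = 2.
Cage a needs two cells with sum 5, so R2C4 = 3.
Cage b needs product 6, which forces R3C2 = 1.
Cage a's pair has sum 5, so R3C4 = 2.
Row 4 already has 1, leaving R4C1 = 3.
Cage b needs product 6, which forces R4C2 = 2.
Row 1 already has 4, leaving R1C2 = 3.
Cage f's pair has sum 5, leaving R2C1 = 1.
Row 2 already has 3, so R2C2 = 4.
Row 3 now contains 1, so R3C1 = 4.
The full grid is 2 3 1 4 / 1 4 2 3 / 4 1 3 2 / 3 2 4 1.

2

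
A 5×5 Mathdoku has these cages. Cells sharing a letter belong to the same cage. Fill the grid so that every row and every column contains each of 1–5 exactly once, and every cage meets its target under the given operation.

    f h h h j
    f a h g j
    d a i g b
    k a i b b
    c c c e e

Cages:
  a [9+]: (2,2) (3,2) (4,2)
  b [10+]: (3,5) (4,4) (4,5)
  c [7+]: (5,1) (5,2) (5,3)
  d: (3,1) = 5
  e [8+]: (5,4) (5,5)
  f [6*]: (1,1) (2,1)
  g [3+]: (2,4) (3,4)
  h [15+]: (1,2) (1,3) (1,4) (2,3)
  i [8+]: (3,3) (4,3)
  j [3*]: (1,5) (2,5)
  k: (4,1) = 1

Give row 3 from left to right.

5 1 3 2 4

Cage d is a single given cell; hence (3,1) = 5.
Row 3 already has 5, which forces (3,3) = 3.
Cage k is given; hence (4,1) = 1.
Column 3 now contains 3, which forces (4,3) = 5.
Cage h needs sum 15, which forces (1,3) = 2.
5 is placed in column 3, so (2,3) = 4.
Cage b needs sum 10, which forces (3,5) = 4.
Cage b needs sum 10, leaving (4,4) = 4.
The 3 cells of cage b must have sum 10, which forces (4,5) = 2.
Column 3 already has 4, leaving (5,3) = 1.
2 is placed in row 1, leaving (1,1) = 3.
Cage h needs sum 15, leaving (1,2) = 4.
4 is placed in column 4, so (1,4) = 5.
3 is placed in row 1, so (1,5) = 1.
Cage f's pair has product 6, so (2,1) = 2.
The 3 cells of cage a must have sum 9, so (2,2) = 5.
Row 2 now contains 2; hence (2,4) = 1.
Column 5 now contains 1, so (2,5) = 3.
Cage a needs sum 9, so (3,2) = 1.
1 is placed in column 4; hence (3,4) = 2.
Row 4 now contains 2, which forces (4,2) = 3.
Column 1 now contains 2, which forces (5,1) = 4.
Column 2 now contains 4; hence (5,2) = 2.
Column 4 now contains 5, so (5,4) = 3.
Column 5 now contains 3, leaving (5,5) = 5.
The full grid is 3 4 2 5 1 / 2 5 4 1 3 / 5 1 3 2 4 / 1 3 5 4 2 / 4 2 1 3 5.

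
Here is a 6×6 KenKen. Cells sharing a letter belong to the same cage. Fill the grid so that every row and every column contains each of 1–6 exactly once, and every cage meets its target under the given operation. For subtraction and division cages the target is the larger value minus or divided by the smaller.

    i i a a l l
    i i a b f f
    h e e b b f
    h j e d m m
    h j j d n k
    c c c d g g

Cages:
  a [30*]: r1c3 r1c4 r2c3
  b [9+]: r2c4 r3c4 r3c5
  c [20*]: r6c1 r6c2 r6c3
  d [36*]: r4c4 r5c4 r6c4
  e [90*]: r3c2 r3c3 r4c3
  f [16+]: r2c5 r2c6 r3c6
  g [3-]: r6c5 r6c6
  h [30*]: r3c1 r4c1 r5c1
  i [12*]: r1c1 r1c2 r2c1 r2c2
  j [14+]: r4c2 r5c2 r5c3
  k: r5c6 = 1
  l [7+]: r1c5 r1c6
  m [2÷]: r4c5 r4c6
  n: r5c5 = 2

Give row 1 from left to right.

Cage n is a single given cell, so r5c5 = 2.
Cage k is given; hence r5c6 = 1.
The only place for 5 in column 6 is r3c6.
Cage f needs sum 16, which forces r2c5 = 5.
The 3 cells of cage f must have sum 16, leaving r2c6 = 6.
Cage e needs product 90; hence r4c3 = 5.
The 3 cells of cage a must have product 30, which forces r1c4 = 5.
Cage h needs product 30, which forces r5c1 = 5.
5 is placed in row 5, leaving r5c2 = 6.
Row 5 already has 6, leaving r5c4 = 3.
Column 2 already has 6, which forces r3c2 = 3.
Cage e needs product 90, which forces r3c3 = 6.
Cage j needs sum 14, so r4c2 = 4.
3 is placed in row 5, which forces r5c3 = 4.
Cage c has product 20, so r6c2 = 5.
Column 3 now contains 4, leaving r6c3 = 1.
1 is placed in row 6, leaving r6c5 = 6.
Cage b has sum 9, so r2c4 = 4.
Cage b needs sum 9, leaving r3c4 = 1.
Cage b needs sum 9, so r3c5 = 4.
Cage d needs product 36; hence r4c4 = 6.
Column 5 now contains 6, leaving r4c5 = 1.
The two cells of cage m must have quotient 2, which forces r4c6 = 2.
1 is placed in row 6, which forces r6c1 = 4.
Row 6 now contains 6, leaving r6c4 = 2.
Cage g needs two cells with difference 3, leaving r6c6 = 3.
4 is placed in column 5; hence r1c5 = 3.
Column 6 already has 3, so r1c6 = 4.
Row 3 already has 1, which forces r3c1 = 2.
6 is placed in row 4, which forces r4c1 = 3.
2 is placed in column 1, which forces r1c1 = 6.
Cage i needs product 12, which forces r1c2 = 1.
Row 1 already has 3, which forces r1c3 = 2.
3 is placed in column 1; hence r2c1 = 1.
Cage i needs product 12, so r2c2 = 2.
The 3 cells of cage a must have product 30, which forces r2c3 = 3.
The full grid is 6 1 2 5 3 4 / 1 2 3 4 5 6 / 2 3 6 1 4 5 / 3 4 5 6 1 2 / 5 6 4 3 2 1 / 4 5 1 2 6 3.

6 1 2 5 3 4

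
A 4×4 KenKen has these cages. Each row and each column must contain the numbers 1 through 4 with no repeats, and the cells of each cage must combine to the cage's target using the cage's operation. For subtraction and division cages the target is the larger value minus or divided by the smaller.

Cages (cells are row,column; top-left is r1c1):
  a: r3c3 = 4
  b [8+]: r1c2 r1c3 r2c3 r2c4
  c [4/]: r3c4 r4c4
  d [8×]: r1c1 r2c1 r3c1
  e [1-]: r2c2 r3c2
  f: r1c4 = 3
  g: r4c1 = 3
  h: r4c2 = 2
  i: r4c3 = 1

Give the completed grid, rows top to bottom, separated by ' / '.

Cage f is a single given cell, leaving r1c4 = 3.
A is a freebie, so r3c3 = 4.
4 is placed in row 3, leaving r3c4 = 1.
G is a freebie, which forces r4c1 = 3.
H is a freebie, leaving r4c2 = 2.
Cage i is given, leaving r4c3 = 1.
1 is placed in column 4, so r4c4 = 4.
Cage b needs sum 8; hence r1c2 = 1.
Column 3 now contains 1, which forces r1c3 = 2.
Cage e's pair has difference 1; hence r2c2 = 4.
Cage b has sum 8, leaving r2c3 = 3.
4 is placed in column 4; hence r2c4 = 2.
1 is placed in row 3, which forces r3c1 = 2.
Column 2 already has 2, so r3c2 = 3.
Row 1 now contains 1, which forces r1c1 = 4.
Row 2 already has 4, leaving r2c1 = 1.

4 1 2 3 / 1 4 3 2 / 2 3 4 1 / 3 2 1 4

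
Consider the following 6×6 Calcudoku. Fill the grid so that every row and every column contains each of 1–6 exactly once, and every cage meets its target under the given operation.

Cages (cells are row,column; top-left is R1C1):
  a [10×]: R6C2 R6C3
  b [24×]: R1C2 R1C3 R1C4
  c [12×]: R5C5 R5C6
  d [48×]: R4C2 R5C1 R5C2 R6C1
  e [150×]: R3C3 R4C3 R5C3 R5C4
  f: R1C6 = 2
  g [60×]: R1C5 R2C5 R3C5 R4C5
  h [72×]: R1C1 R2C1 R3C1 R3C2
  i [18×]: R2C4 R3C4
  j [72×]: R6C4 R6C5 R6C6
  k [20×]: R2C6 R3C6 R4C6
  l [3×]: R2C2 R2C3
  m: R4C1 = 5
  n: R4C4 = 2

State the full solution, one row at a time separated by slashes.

Cage f is given, so R1C6 = 2.
M is a freebie, leaving R4C1 = 5.
Cage n is given; hence R4C4 = 2.
The 4 cells of cage e must have product 150; hence R5C4 = 5.
Cage e needs product 150, leaving R3C3 = 5.
5 is placed in column 3, leaving R6C3 = 2.
Cage k has product 20, which forces R2C6 = 5.
Row 6 already has 2; hence R6C2 = 5.
Cage g has product 60; hence R1C5 = 5.
Row 1 needs a 3, and only R1C1 is open for it.
In row 6, 1 can only go at R6C1, so R6C1 = 1.
Row 4 needs a 3, and only R4C5 is open for it.
Row 2 needs a 2, and only R2C1 is open for it.
In row 2, 4 can only go at R2C5, so R2C5 = 4.
4 is placed in column 5, which forces R3C5 = 1.
1 is placed in row 3, leaving R3C6 = 4.
Column 6 already has 4, so R4C6 = 1.
4 is placed in column 5, leaving R5C5 = 2.
Cage c needs two cells with product 12, so R5C6 = 6.
4 is placed in column 5; hence R6C5 = 6.
Column 6 already has 4; hence R6C6 = 3.
4 is placed in row 3, so R3C1 = 6.
The 4 cells of cage h must have product 72, leaving R3C2 = 2.
Row 3 now contains 6, so R3C4 = 3.
The 4 cells of cage d must have product 48, which forces R4C2 = 4.
1 is placed in row 4, so R4C3 = 6.
Row 5 already has 6, so R5C1 = 4.
Row 5 already has 2, so R5C2 = 3.
Row 5 already has 6, so R5C3 = 1.
Row 6 now contains 3, which forces R6C4 = 4.
Column 3 now contains 1; hence R1C3 = 4.
Column 2 now contains 3, leaving R2C2 = 1.
Column 3 now contains 1, so R2C3 = 3.
Column 4 now contains 3, so R2C4 = 6.
1 is placed in column 2, which forces R1C2 = 6.
Column 4 now contains 6, leaving R1C4 = 1.

3 6 4 1 5 2 / 2 1 3 6 4 5 / 6 2 5 3 1 4 / 5 4 6 2 3 1 / 4 3 1 5 2 6 / 1 5 2 4 6 3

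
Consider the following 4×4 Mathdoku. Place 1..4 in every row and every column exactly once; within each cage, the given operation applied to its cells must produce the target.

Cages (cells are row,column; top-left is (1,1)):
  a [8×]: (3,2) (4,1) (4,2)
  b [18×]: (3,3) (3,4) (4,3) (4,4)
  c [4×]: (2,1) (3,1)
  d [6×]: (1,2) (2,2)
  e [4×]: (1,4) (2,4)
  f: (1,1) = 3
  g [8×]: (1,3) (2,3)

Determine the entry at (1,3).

4

Cage f is given, leaving (1,1) = 3.
3 is placed in row 1; hence (1,2) = 2.
Row 1 now contains 2, leaving (1,3) = 4.
Row 1 now contains 4; hence (1,4) = 1.
Column 2 already has 2; hence (2,2) = 3.
Column 3 already has 4, so (2,3) = 2.
Column 4 now contains 1; hence (2,4) = 4.
Row 2 already has 4, which forces (2,1) = 1.
The two cells of cage c must have product 4, leaving (3,1) = 4.
Row 3 now contains 4, leaving (3,2) = 1.
Row 3 already has 1, leaving (3,3) = 3.
3 is placed in row 3, leaving (3,4) = 2.
The 3 cells of cage a must have product 8, which forces (4,1) = 2.
Column 2 already has 1, leaving (4,2) = 4.
3 is placed in column 3; hence (4,3) = 1.
2 is placed in column 4, which forces (4,4) = 3.
Completed grid: 3 2 4 1 / 1 3 2 4 / 4 1 3 2 / 2 4 1 3.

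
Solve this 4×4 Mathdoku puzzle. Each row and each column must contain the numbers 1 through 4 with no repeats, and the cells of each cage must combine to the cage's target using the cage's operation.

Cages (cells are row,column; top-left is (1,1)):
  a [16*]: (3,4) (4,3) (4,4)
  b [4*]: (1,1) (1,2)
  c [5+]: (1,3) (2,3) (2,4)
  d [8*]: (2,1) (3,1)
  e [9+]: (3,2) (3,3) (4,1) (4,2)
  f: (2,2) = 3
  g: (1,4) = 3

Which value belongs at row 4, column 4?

1

Cage g is given, so (1,4) = 3.
F is a freebie; hence (2,2) = 3.
Row 2 now contains 3, so (2,3) = 1.
Row 2 already has 1; hence (2,4) = 2.
Column 4 now contains 2, so (3,4) = 4.
4 is placed in column 4; hence (4,4) = 1.
1 is placed in column 3, so (1,3) = 2.
Row 2 already has 2, which forces (2,1) = 4.
Row 3 already has 4, leaving (3,1) = 2.
Cage e needs sum 9, which forces (3,2) = 1.
2 is placed in column 3; hence (3,3) = 3.
2 is placed in column 1, so (4,1) = 3.
The 3 cells of cage a must have product 16, which forces (4,3) = 4.
4 is placed in column 1, leaving (1,1) = 1.
1 is placed in column 2, leaving (1,2) = 4.
Row 4 already has 4, leaving (4,2) = 2.
The full grid is 1 4 2 3 / 4 3 1 2 / 2 1 3 4 / 3 2 4 1.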